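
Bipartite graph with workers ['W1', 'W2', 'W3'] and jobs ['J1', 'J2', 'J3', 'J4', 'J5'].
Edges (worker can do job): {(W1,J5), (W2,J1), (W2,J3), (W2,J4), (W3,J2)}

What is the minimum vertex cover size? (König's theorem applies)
Minimum vertex cover size = 3

By König's theorem: in bipartite graphs,
min vertex cover = max matching = 3

Maximum matching has size 3, so minimum vertex cover also has size 3.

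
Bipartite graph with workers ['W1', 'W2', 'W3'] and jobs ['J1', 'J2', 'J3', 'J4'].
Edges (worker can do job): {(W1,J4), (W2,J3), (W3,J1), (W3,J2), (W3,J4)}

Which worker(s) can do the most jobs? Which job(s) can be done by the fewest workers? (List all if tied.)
Most versatile: W3 (3 jobs); Least covered: J1, J2, J3 (1 workers)

Worker degrees (jobs they can do): W1:1, W2:1, W3:3
Job degrees (workers who can do it): J1:1, J2:1, J3:1, J4:2

Maximum worker degree is 3, achieved by: W3
Minimum job degree is 1, achieved by: J1, J2, J3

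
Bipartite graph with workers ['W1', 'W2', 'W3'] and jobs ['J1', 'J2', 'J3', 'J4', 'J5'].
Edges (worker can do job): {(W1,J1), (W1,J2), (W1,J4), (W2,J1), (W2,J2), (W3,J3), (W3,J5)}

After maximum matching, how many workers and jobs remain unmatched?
Unmatched: 0 workers, 2 jobs

Maximum matching size: 3
Workers: 3 total, 3 matched, 0 unmatched
Jobs: 5 total, 3 matched, 2 unmatched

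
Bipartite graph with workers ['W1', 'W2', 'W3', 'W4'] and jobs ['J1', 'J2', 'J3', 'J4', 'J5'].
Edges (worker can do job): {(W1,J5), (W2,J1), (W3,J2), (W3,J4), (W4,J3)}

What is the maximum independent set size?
Maximum independent set = 5

By König's theorem:
- Min vertex cover = Max matching = 4
- Max independent set = Total vertices - Min vertex cover
- Max independent set = 9 - 4 = 5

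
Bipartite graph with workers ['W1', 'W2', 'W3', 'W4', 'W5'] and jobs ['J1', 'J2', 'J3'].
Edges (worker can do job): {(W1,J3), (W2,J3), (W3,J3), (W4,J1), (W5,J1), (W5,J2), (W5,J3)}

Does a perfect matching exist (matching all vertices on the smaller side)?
Yes, perfect matching exists (size 3)

Perfect matching: {(W3,J3), (W4,J1), (W5,J2)}
All 3 vertices on the smaller side are matched.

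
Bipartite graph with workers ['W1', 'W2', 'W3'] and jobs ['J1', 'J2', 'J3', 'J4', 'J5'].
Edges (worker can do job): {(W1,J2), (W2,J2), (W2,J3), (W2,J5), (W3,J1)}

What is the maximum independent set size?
Maximum independent set = 5

By König's theorem:
- Min vertex cover = Max matching = 3
- Max independent set = Total vertices - Min vertex cover
- Max independent set = 8 - 3 = 5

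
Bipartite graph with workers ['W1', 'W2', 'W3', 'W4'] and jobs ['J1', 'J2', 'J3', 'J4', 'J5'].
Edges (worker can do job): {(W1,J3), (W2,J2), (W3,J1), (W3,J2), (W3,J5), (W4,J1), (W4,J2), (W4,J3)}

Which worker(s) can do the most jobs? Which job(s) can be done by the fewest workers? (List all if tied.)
Most versatile: W3, W4 (3 jobs); Least covered: J4 (0 workers)

Worker degrees (jobs they can do): W1:1, W2:1, W3:3, W4:3
Job degrees (workers who can do it): J1:2, J2:3, J3:2, J4:0, J5:1

Maximum worker degree is 3, achieved by: W3, W4
Minimum job degree is 0, achieved by: J4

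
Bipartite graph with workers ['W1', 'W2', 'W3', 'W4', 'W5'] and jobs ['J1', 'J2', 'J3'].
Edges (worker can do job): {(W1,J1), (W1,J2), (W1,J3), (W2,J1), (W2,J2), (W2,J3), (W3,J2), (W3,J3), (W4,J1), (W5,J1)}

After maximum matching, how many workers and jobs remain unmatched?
Unmatched: 2 workers, 0 jobs

Maximum matching size: 3
Workers: 5 total, 3 matched, 2 unmatched
Jobs: 3 total, 3 matched, 0 unmatched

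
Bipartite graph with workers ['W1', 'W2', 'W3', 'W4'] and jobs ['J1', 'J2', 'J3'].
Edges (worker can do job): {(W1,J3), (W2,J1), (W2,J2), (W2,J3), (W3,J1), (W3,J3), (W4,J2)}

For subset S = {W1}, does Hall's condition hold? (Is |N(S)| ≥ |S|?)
Yes: |N(S)| = 1, |S| = 1

Subset S = {W1}
Neighbors N(S) = {J3}

|N(S)| = 1, |S| = 1
Hall's condition: |N(S)| ≥ |S| is satisfied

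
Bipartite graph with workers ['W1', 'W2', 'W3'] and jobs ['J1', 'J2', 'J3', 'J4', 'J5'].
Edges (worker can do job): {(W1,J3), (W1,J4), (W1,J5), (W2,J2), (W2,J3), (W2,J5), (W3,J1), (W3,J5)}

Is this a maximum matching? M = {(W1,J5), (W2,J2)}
No, size 2 is not maximum

Proposed matching has size 2.
Maximum matching size for this graph: 3.

This is NOT maximum - can be improved to size 3.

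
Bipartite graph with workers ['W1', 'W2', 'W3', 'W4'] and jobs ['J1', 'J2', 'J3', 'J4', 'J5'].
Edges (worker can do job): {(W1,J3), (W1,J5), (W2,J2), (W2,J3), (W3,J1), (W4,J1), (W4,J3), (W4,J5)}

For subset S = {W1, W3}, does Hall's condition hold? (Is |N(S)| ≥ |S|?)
Yes: |N(S)| = 3, |S| = 2

Subset S = {W1, W3}
Neighbors N(S) = {J1, J3, J5}

|N(S)| = 3, |S| = 2
Hall's condition: |N(S)| ≥ |S| is satisfied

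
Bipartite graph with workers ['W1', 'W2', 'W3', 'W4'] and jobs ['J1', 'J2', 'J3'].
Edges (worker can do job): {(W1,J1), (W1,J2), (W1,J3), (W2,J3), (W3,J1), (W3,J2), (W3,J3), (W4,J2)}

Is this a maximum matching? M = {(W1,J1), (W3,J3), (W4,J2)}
Yes, size 3 is maximum

Proposed matching has size 3.
Maximum matching size for this graph: 3.

This is a maximum matching.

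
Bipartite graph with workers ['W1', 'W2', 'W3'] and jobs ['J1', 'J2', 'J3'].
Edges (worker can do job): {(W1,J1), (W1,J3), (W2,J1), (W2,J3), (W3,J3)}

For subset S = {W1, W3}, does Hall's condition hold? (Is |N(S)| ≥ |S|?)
Yes: |N(S)| = 2, |S| = 2

Subset S = {W1, W3}
Neighbors N(S) = {J1, J3}

|N(S)| = 2, |S| = 2
Hall's condition: |N(S)| ≥ |S| is satisfied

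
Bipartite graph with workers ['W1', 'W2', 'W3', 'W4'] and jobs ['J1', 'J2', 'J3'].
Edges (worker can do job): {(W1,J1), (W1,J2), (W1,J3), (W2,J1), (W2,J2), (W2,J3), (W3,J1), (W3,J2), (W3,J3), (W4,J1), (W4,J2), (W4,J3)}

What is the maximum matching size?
Maximum matching size = 3

Maximum matching: {(W1,J2), (W3,J3), (W4,J1)}
Size: 3

This assigns 3 workers to 3 distinct jobs.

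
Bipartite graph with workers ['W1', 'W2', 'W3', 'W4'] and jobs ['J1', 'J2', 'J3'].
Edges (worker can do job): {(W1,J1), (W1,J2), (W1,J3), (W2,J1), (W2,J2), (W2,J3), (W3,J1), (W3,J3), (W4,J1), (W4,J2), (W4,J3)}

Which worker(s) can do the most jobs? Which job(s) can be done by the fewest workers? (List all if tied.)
Most versatile: W1, W2, W4 (3 jobs); Least covered: J2 (3 workers)

Worker degrees (jobs they can do): W1:3, W2:3, W3:2, W4:3
Job degrees (workers who can do it): J1:4, J2:3, J3:4

Maximum worker degree is 3, achieved by: W1, W2, W4
Minimum job degree is 3, achieved by: J2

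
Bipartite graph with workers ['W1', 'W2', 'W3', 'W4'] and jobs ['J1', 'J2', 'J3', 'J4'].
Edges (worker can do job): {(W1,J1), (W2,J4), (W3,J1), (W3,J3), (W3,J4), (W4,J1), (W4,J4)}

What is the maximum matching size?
Maximum matching size = 3

Maximum matching: {(W2,J4), (W3,J3), (W4,J1)}
Size: 3

This assigns 3 workers to 3 distinct jobs.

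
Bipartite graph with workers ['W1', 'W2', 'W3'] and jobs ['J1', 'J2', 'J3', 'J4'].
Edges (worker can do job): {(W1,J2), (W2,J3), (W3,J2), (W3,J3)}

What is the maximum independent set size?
Maximum independent set = 5

By König's theorem:
- Min vertex cover = Max matching = 2
- Max independent set = Total vertices - Min vertex cover
- Max independent set = 7 - 2 = 5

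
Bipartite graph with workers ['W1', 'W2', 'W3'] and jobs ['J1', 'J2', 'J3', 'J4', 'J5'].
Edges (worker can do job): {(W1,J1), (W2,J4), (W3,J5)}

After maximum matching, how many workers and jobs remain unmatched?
Unmatched: 0 workers, 2 jobs

Maximum matching size: 3
Workers: 3 total, 3 matched, 0 unmatched
Jobs: 5 total, 3 matched, 2 unmatched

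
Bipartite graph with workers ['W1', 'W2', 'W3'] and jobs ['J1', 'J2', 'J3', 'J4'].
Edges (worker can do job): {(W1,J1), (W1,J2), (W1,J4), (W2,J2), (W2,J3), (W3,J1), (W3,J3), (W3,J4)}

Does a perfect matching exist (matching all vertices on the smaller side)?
Yes, perfect matching exists (size 3)

Perfect matching: {(W1,J1), (W2,J2), (W3,J3)}
All 3 vertices on the smaller side are matched.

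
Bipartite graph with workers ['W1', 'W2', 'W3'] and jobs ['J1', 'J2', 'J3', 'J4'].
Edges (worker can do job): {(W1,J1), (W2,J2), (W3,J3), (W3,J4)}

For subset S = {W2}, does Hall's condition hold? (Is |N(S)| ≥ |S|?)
Yes: |N(S)| = 1, |S| = 1

Subset S = {W2}
Neighbors N(S) = {J2}

|N(S)| = 1, |S| = 1
Hall's condition: |N(S)| ≥ |S| is satisfied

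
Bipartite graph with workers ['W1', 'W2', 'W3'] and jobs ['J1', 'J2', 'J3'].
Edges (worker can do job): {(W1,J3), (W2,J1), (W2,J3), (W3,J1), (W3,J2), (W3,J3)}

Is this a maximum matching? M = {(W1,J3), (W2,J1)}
No, size 2 is not maximum

Proposed matching has size 2.
Maximum matching size for this graph: 3.

This is NOT maximum - can be improved to size 3.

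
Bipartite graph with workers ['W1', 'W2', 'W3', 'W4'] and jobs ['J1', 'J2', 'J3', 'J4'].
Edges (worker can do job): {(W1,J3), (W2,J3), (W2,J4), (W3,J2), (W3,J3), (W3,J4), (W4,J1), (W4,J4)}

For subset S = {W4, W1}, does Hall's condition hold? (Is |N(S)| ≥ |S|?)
Yes: |N(S)| = 3, |S| = 2

Subset S = {W4, W1}
Neighbors N(S) = {J1, J3, J4}

|N(S)| = 3, |S| = 2
Hall's condition: |N(S)| ≥ |S| is satisfied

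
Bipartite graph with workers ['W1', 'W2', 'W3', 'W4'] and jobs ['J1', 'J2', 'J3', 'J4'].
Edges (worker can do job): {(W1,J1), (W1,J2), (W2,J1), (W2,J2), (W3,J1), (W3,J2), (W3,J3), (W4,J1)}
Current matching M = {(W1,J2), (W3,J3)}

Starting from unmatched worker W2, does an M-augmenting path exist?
Yes: W2 → J1

An M-augmenting path alternates non-matching / matching edges, starting and ending at unmatched vertices.
Path: W2 → J1
(J1 is unmatched in M, so the path is augmenting.)
Flipping edges along this path would increase |M| from 2 to 3.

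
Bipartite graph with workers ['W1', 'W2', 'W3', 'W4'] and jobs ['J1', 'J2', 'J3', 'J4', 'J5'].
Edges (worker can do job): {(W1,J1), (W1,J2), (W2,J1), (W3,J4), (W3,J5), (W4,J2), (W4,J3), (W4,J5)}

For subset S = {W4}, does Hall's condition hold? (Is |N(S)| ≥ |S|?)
Yes: |N(S)| = 3, |S| = 1

Subset S = {W4}
Neighbors N(S) = {J2, J3, J5}

|N(S)| = 3, |S| = 1
Hall's condition: |N(S)| ≥ |S| is satisfied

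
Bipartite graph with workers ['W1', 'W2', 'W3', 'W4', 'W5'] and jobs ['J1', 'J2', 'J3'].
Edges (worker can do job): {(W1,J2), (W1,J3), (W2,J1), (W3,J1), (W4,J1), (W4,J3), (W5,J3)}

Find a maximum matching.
Matching: {(W1,J2), (W3,J1), (W5,J3)}

Maximum matching (size 3):
  W1 → J2
  W3 → J1
  W5 → J3

Each worker is assigned to at most one job, and each job to at most one worker.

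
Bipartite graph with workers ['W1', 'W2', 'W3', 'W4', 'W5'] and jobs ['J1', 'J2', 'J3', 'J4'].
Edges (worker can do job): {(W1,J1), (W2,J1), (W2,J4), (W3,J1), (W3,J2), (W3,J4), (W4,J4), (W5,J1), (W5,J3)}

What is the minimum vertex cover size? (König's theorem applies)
Minimum vertex cover size = 4

By König's theorem: in bipartite graphs,
min vertex cover = max matching = 4

Maximum matching has size 4, so minimum vertex cover also has size 4.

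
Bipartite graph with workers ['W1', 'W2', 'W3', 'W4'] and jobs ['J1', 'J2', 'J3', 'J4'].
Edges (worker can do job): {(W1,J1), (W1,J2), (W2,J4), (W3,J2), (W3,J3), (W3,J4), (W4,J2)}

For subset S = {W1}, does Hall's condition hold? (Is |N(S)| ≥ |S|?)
Yes: |N(S)| = 2, |S| = 1

Subset S = {W1}
Neighbors N(S) = {J1, J2}

|N(S)| = 2, |S| = 1
Hall's condition: |N(S)| ≥ |S| is satisfied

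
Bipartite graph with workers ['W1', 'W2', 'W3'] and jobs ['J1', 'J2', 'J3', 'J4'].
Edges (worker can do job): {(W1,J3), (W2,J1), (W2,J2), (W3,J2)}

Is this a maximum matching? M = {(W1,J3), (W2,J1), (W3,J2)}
Yes, size 3 is maximum

Proposed matching has size 3.
Maximum matching size for this graph: 3.

This is a maximum matching.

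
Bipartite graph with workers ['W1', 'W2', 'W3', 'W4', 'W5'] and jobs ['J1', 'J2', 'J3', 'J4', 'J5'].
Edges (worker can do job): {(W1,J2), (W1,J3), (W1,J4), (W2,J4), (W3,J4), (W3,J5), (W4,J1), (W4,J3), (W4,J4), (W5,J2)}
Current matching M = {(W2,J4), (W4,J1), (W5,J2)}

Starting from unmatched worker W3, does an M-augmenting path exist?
Yes: W3 → J5

An M-augmenting path alternates non-matching / matching edges, starting and ending at unmatched vertices.
Path: W3 → J5
(J5 is unmatched in M, so the path is augmenting.)
Flipping edges along this path would increase |M| from 3 to 4.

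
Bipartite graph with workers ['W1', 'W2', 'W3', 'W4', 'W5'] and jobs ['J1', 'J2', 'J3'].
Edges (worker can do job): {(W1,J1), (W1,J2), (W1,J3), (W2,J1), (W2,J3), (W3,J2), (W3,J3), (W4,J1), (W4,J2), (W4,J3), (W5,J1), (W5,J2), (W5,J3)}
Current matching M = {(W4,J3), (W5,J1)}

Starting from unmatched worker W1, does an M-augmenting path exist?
Yes: W1 → J3 → W4 → J2

An M-augmenting path alternates non-matching / matching edges, starting and ending at unmatched vertices.
Path: W1 → J3 → W4 → J2
(J2 is unmatched in M, so the path is augmenting.)
Flipping edges along this path would increase |M| from 2 to 3.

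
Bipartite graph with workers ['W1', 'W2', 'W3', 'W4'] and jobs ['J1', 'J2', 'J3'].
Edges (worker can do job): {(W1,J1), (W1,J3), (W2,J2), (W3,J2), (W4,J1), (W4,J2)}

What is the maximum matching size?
Maximum matching size = 3

Maximum matching: {(W1,J3), (W3,J2), (W4,J1)}
Size: 3

This assigns 3 workers to 3 distinct jobs.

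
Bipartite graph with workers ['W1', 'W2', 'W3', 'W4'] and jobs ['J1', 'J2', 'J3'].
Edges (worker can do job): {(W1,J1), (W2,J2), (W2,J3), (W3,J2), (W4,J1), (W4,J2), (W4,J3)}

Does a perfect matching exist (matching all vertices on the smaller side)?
Yes, perfect matching exists (size 3)

Perfect matching: {(W1,J1), (W3,J2), (W4,J3)}
All 3 vertices on the smaller side are matched.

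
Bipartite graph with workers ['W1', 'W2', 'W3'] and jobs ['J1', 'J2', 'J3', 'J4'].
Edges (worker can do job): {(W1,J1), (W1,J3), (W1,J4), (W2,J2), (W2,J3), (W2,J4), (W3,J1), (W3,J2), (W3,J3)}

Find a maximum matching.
Matching: {(W1,J4), (W2,J3), (W3,J1)}

Maximum matching (size 3):
  W1 → J4
  W2 → J3
  W3 → J1

Each worker is assigned to at most one job, and each job to at most one worker.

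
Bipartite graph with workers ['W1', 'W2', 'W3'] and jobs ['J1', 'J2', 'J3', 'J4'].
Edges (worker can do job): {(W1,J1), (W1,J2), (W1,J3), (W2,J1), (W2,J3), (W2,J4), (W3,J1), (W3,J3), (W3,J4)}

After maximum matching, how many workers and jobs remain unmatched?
Unmatched: 0 workers, 1 jobs

Maximum matching size: 3
Workers: 3 total, 3 matched, 0 unmatched
Jobs: 4 total, 3 matched, 1 unmatched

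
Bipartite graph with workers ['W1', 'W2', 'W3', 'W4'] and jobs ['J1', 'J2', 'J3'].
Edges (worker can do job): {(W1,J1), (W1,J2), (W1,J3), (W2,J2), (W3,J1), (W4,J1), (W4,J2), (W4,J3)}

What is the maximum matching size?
Maximum matching size = 3

Maximum matching: {(W1,J2), (W3,J1), (W4,J3)}
Size: 3

This assigns 3 workers to 3 distinct jobs.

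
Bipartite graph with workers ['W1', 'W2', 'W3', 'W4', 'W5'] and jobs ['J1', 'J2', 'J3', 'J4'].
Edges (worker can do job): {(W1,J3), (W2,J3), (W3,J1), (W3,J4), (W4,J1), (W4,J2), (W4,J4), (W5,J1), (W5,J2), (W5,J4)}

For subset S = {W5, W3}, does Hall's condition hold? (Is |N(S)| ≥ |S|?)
Yes: |N(S)| = 3, |S| = 2

Subset S = {W5, W3}
Neighbors N(S) = {J1, J2, J4}

|N(S)| = 3, |S| = 2
Hall's condition: |N(S)| ≥ |S| is satisfied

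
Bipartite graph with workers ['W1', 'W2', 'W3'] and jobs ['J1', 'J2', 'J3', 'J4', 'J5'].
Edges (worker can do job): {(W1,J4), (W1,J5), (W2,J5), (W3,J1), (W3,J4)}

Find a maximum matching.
Matching: {(W1,J4), (W2,J5), (W3,J1)}

Maximum matching (size 3):
  W1 → J4
  W2 → J5
  W3 → J1

Each worker is assigned to at most one job, and each job to at most one worker.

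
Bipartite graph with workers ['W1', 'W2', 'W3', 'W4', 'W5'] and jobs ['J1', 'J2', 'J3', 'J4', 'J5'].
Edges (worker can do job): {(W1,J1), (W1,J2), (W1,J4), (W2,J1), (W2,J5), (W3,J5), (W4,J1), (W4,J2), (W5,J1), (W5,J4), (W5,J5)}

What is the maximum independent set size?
Maximum independent set = 6

By König's theorem:
- Min vertex cover = Max matching = 4
- Max independent set = Total vertices - Min vertex cover
- Max independent set = 10 - 4 = 6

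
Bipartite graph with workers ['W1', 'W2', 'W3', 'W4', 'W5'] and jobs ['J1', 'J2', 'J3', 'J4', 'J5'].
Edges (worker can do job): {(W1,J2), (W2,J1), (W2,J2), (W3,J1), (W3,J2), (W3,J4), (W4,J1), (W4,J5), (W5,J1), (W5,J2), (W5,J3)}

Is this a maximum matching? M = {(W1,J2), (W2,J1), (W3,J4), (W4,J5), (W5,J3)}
Yes, size 5 is maximum

Proposed matching has size 5.
Maximum matching size for this graph: 5.

This is a maximum matching.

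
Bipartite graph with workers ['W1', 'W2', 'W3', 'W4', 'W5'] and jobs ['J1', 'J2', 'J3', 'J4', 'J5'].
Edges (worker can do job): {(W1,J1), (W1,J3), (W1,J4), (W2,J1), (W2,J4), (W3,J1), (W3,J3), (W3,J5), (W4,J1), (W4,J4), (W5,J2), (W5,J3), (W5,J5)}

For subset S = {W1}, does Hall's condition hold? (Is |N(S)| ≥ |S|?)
Yes: |N(S)| = 3, |S| = 1

Subset S = {W1}
Neighbors N(S) = {J1, J3, J4}

|N(S)| = 3, |S| = 1
Hall's condition: |N(S)| ≥ |S| is satisfied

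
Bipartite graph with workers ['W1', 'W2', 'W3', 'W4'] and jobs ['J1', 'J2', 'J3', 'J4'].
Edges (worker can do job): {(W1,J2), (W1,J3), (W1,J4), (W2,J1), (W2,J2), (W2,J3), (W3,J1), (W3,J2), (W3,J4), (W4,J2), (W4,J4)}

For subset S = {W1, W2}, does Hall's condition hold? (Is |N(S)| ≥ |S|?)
Yes: |N(S)| = 4, |S| = 2

Subset S = {W1, W2}
Neighbors N(S) = {J1, J2, J3, J4}

|N(S)| = 4, |S| = 2
Hall's condition: |N(S)| ≥ |S| is satisfied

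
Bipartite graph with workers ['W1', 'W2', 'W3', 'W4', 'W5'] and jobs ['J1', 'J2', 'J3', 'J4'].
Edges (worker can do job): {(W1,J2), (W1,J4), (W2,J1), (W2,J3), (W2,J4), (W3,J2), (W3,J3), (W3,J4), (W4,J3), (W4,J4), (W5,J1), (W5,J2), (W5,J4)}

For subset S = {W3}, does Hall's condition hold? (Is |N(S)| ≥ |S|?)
Yes: |N(S)| = 3, |S| = 1

Subset S = {W3}
Neighbors N(S) = {J2, J3, J4}

|N(S)| = 3, |S| = 1
Hall's condition: |N(S)| ≥ |S| is satisfied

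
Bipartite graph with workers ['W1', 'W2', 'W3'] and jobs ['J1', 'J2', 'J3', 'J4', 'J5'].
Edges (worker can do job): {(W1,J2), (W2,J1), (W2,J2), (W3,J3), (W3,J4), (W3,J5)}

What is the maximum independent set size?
Maximum independent set = 5

By König's theorem:
- Min vertex cover = Max matching = 3
- Max independent set = Total vertices - Min vertex cover
- Max independent set = 8 - 3 = 5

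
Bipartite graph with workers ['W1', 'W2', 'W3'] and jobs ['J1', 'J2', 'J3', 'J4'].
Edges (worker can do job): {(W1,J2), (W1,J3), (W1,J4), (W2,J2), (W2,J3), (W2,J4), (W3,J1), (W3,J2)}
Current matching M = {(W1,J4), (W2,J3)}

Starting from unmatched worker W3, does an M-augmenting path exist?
Yes: W3 → J2

An M-augmenting path alternates non-matching / matching edges, starting and ending at unmatched vertices.
Path: W3 → J2
(J2 is unmatched in M, so the path is augmenting.)
Flipping edges along this path would increase |M| from 2 to 3.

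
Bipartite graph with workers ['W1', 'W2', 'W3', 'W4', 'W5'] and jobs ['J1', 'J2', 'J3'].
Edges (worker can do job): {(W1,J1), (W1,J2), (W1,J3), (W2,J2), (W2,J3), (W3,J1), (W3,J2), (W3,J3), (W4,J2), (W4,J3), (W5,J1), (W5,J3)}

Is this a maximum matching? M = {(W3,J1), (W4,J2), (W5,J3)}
Yes, size 3 is maximum

Proposed matching has size 3.
Maximum matching size for this graph: 3.

This is a maximum matching.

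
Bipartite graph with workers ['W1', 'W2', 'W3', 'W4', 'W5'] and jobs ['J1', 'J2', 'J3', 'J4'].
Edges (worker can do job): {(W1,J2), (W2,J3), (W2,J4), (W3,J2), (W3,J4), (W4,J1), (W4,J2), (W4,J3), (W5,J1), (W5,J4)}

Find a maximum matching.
Matching: {(W2,J3), (W3,J4), (W4,J2), (W5,J1)}

Maximum matching (size 4):
  W2 → J3
  W3 → J4
  W4 → J2
  W5 → J1

Each worker is assigned to at most one job, and each job to at most one worker.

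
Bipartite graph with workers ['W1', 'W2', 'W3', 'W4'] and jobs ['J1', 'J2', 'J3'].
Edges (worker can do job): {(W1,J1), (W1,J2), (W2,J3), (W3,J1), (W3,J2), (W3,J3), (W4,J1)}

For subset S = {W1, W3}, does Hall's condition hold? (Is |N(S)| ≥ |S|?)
Yes: |N(S)| = 3, |S| = 2

Subset S = {W1, W3}
Neighbors N(S) = {J1, J2, J3}

|N(S)| = 3, |S| = 2
Hall's condition: |N(S)| ≥ |S| is satisfied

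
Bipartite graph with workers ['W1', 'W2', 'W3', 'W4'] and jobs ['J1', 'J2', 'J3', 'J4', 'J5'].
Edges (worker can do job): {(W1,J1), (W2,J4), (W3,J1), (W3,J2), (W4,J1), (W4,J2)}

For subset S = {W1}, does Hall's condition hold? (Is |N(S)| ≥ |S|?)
Yes: |N(S)| = 1, |S| = 1

Subset S = {W1}
Neighbors N(S) = {J1}

|N(S)| = 1, |S| = 1
Hall's condition: |N(S)| ≥ |S| is satisfied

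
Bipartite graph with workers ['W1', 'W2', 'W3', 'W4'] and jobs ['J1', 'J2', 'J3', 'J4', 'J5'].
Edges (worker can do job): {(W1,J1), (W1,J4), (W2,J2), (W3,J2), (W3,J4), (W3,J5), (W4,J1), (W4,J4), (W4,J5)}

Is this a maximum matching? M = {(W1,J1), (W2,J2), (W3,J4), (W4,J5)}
Yes, size 4 is maximum

Proposed matching has size 4.
Maximum matching size for this graph: 4.

This is a maximum matching.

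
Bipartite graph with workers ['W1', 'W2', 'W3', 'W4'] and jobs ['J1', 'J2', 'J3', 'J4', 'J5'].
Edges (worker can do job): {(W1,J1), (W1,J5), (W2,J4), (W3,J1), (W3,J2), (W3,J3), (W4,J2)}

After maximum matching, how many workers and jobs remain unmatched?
Unmatched: 0 workers, 1 jobs

Maximum matching size: 4
Workers: 4 total, 4 matched, 0 unmatched
Jobs: 5 total, 4 matched, 1 unmatched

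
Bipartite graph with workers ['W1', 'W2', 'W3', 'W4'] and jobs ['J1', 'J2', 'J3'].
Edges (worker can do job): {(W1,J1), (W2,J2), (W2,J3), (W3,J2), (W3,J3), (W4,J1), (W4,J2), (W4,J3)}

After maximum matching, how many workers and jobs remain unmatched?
Unmatched: 1 workers, 0 jobs

Maximum matching size: 3
Workers: 4 total, 3 matched, 1 unmatched
Jobs: 3 total, 3 matched, 0 unmatched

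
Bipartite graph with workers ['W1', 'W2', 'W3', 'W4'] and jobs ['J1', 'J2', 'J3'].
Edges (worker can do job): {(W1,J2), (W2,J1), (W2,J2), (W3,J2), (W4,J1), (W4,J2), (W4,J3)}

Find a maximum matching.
Matching: {(W2,J1), (W3,J2), (W4,J3)}

Maximum matching (size 3):
  W2 → J1
  W3 → J2
  W4 → J3

Each worker is assigned to at most one job, and each job to at most one worker.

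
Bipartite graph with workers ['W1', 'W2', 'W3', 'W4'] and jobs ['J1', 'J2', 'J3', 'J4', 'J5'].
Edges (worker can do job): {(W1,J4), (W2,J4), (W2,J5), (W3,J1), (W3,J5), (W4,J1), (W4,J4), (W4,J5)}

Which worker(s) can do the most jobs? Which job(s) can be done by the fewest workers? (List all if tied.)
Most versatile: W4 (3 jobs); Least covered: J2, J3 (0 workers)

Worker degrees (jobs they can do): W1:1, W2:2, W3:2, W4:3
Job degrees (workers who can do it): J1:2, J2:0, J3:0, J4:3, J5:3

Maximum worker degree is 3, achieved by: W4
Minimum job degree is 0, achieved by: J2, J3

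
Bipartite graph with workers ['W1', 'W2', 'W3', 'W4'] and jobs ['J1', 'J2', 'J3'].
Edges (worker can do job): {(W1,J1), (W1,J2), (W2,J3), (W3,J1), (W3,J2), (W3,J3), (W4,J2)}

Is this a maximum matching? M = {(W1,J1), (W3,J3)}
No, size 2 is not maximum

Proposed matching has size 2.
Maximum matching size for this graph: 3.

This is NOT maximum - can be improved to size 3.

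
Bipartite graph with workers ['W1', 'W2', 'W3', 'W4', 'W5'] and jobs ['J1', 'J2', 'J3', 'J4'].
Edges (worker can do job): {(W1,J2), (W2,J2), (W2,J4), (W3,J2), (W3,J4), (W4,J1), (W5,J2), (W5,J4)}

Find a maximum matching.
Matching: {(W3,J2), (W4,J1), (W5,J4)}

Maximum matching (size 3):
  W3 → J2
  W4 → J1
  W5 → J4

Each worker is assigned to at most one job, and each job to at most one worker.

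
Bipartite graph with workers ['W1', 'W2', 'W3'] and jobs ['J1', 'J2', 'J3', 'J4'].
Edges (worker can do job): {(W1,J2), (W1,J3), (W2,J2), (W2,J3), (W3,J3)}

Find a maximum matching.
Matching: {(W1,J2), (W3,J3)}

Maximum matching (size 2):
  W1 → J2
  W3 → J3

Each worker is assigned to at most one job, and each job to at most one worker.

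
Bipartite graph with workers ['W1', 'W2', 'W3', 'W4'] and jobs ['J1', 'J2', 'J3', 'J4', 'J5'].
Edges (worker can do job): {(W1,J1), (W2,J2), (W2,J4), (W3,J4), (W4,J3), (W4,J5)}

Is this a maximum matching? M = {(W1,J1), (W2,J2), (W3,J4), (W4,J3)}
Yes, size 4 is maximum

Proposed matching has size 4.
Maximum matching size for this graph: 4.

This is a maximum matching.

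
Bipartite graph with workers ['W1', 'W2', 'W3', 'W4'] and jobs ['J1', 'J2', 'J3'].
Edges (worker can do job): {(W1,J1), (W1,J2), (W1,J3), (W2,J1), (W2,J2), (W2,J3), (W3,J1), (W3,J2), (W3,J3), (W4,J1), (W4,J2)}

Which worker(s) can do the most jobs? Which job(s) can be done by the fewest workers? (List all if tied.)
Most versatile: W1, W2, W3 (3 jobs); Least covered: J3 (3 workers)

Worker degrees (jobs they can do): W1:3, W2:3, W3:3, W4:2
Job degrees (workers who can do it): J1:4, J2:4, J3:3

Maximum worker degree is 3, achieved by: W1, W2, W3
Minimum job degree is 3, achieved by: J3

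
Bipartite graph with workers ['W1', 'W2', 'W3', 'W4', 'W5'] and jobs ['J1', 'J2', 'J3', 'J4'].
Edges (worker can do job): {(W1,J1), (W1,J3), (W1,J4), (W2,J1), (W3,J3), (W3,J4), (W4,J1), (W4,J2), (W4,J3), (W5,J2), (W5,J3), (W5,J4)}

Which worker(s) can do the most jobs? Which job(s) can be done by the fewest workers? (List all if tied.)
Most versatile: W1, W4, W5 (3 jobs); Least covered: J2 (2 workers)

Worker degrees (jobs they can do): W1:3, W2:1, W3:2, W4:3, W5:3
Job degrees (workers who can do it): J1:3, J2:2, J3:4, J4:3

Maximum worker degree is 3, achieved by: W1, W4, W5
Minimum job degree is 2, achieved by: J2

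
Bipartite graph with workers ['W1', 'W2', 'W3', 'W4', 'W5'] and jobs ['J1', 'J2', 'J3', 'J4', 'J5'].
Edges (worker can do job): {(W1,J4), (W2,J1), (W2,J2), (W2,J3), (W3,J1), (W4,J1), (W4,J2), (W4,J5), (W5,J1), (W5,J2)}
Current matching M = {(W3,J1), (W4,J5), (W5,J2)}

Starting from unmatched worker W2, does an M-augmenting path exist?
Yes: W2 → J3

An M-augmenting path alternates non-matching / matching edges, starting and ending at unmatched vertices.
Path: W2 → J3
(J3 is unmatched in M, so the path is augmenting.)
Flipping edges along this path would increase |M| from 3 to 4.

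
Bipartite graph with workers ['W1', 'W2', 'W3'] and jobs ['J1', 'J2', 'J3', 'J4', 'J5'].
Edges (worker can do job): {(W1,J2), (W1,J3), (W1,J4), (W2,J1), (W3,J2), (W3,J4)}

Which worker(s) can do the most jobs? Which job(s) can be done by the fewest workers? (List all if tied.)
Most versatile: W1 (3 jobs); Least covered: J5 (0 workers)

Worker degrees (jobs they can do): W1:3, W2:1, W3:2
Job degrees (workers who can do it): J1:1, J2:2, J3:1, J4:2, J5:0

Maximum worker degree is 3, achieved by: W1
Minimum job degree is 0, achieved by: J5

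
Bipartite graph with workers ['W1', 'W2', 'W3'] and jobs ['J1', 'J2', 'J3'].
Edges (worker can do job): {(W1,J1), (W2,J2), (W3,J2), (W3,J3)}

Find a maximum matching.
Matching: {(W1,J1), (W2,J2), (W3,J3)}

Maximum matching (size 3):
  W1 → J1
  W2 → J2
  W3 → J3

Each worker is assigned to at most one job, and each job to at most one worker.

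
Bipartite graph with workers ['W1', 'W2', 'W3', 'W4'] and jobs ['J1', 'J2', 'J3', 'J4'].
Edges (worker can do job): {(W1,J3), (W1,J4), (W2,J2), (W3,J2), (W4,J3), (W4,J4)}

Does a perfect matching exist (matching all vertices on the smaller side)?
No, maximum matching has size 3 < 4

Maximum matching has size 3, need 4 for perfect matching.
Unmatched workers: ['W2']
Unmatched jobs: ['J1']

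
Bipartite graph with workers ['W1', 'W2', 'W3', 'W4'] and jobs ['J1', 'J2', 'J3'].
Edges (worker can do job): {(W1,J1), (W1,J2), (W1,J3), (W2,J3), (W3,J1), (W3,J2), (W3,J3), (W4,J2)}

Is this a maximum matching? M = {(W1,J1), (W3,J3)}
No, size 2 is not maximum

Proposed matching has size 2.
Maximum matching size for this graph: 3.

This is NOT maximum - can be improved to size 3.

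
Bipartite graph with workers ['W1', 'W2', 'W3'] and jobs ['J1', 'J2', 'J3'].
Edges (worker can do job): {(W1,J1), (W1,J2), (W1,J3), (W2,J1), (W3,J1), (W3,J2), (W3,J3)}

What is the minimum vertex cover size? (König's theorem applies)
Minimum vertex cover size = 3

By König's theorem: in bipartite graphs,
min vertex cover = max matching = 3

Maximum matching has size 3, so minimum vertex cover also has size 3.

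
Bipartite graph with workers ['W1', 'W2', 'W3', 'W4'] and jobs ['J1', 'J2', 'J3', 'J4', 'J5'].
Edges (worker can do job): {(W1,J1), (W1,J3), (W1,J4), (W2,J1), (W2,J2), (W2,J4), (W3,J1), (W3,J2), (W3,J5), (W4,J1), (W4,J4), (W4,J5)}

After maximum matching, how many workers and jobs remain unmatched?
Unmatched: 0 workers, 1 jobs

Maximum matching size: 4
Workers: 4 total, 4 matched, 0 unmatched
Jobs: 5 total, 4 matched, 1 unmatched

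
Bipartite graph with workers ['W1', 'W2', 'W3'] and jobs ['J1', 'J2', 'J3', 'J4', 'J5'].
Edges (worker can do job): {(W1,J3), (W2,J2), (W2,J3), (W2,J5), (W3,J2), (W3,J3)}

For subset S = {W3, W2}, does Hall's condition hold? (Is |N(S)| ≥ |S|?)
Yes: |N(S)| = 3, |S| = 2

Subset S = {W3, W2}
Neighbors N(S) = {J2, J3, J5}

|N(S)| = 3, |S| = 2
Hall's condition: |N(S)| ≥ |S| is satisfied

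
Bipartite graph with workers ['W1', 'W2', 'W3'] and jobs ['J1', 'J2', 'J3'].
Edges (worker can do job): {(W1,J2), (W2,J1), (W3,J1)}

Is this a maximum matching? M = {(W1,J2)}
No, size 1 is not maximum

Proposed matching has size 1.
Maximum matching size for this graph: 2.

This is NOT maximum - can be improved to size 2.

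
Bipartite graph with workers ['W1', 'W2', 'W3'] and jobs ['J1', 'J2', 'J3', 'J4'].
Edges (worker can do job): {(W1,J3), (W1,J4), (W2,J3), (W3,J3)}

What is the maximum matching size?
Maximum matching size = 2

Maximum matching: {(W1,J4), (W3,J3)}
Size: 2

This assigns 2 workers to 2 distinct jobs.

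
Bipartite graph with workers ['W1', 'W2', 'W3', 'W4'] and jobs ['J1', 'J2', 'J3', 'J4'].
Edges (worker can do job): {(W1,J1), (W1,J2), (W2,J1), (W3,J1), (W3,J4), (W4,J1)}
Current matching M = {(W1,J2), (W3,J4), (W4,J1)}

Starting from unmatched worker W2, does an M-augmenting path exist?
No augmenting path from W2

Alternating search from W2 reaches jobs: {J1}.
Every reachable job is already matched in M, and following those matched edges back to workers exposes no further unvisited jobs.
No M-augmenting path from W2 exists.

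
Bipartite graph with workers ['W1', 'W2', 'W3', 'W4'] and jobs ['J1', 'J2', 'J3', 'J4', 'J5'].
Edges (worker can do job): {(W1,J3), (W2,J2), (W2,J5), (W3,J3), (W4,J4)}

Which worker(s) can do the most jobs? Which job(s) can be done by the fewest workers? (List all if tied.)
Most versatile: W2 (2 jobs); Least covered: J1 (0 workers)

Worker degrees (jobs they can do): W1:1, W2:2, W3:1, W4:1
Job degrees (workers who can do it): J1:0, J2:1, J3:2, J4:1, J5:1

Maximum worker degree is 2, achieved by: W2
Minimum job degree is 0, achieved by: J1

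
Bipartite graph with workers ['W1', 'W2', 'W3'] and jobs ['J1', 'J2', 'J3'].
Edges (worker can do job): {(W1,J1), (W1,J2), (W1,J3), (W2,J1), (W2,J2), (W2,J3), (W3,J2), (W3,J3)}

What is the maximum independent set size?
Maximum independent set = 3

By König's theorem:
- Min vertex cover = Max matching = 3
- Max independent set = Total vertices - Min vertex cover
- Max independent set = 6 - 3 = 3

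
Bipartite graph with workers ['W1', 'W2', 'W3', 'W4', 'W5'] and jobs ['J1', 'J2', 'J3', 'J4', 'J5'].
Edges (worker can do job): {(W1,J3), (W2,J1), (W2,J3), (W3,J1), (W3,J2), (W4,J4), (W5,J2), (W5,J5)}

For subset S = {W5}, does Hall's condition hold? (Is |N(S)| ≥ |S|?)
Yes: |N(S)| = 2, |S| = 1

Subset S = {W5}
Neighbors N(S) = {J2, J5}

|N(S)| = 2, |S| = 1
Hall's condition: |N(S)| ≥ |S| is satisfied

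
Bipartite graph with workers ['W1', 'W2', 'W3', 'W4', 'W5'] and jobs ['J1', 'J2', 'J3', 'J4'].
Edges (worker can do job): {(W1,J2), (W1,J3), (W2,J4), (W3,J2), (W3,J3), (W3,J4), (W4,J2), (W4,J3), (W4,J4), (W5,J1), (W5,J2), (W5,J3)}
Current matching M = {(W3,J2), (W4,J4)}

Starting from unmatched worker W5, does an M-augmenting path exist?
Yes: W5 → J1

An M-augmenting path alternates non-matching / matching edges, starting and ending at unmatched vertices.
Path: W5 → J1
(J1 is unmatched in M, so the path is augmenting.)
Flipping edges along this path would increase |M| from 2 to 3.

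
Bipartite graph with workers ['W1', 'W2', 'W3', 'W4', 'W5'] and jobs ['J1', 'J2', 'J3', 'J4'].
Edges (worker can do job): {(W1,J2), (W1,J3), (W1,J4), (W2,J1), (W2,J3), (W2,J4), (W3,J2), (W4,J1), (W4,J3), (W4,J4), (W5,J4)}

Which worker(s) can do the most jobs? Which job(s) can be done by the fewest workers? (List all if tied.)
Most versatile: W1, W2, W4 (3 jobs); Least covered: J1, J2 (2 workers)

Worker degrees (jobs they can do): W1:3, W2:3, W3:1, W4:3, W5:1
Job degrees (workers who can do it): J1:2, J2:2, J3:3, J4:4

Maximum worker degree is 3, achieved by: W1, W2, W4
Minimum job degree is 2, achieved by: J1, J2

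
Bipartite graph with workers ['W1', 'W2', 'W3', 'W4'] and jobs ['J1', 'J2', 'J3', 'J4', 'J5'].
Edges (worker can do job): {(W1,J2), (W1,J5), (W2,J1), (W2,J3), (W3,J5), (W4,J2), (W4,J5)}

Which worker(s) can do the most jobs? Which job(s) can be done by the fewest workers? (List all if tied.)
Most versatile: W1, W2, W4 (2 jobs); Least covered: J4 (0 workers)

Worker degrees (jobs they can do): W1:2, W2:2, W3:1, W4:2
Job degrees (workers who can do it): J1:1, J2:2, J3:1, J4:0, J5:3

Maximum worker degree is 2, achieved by: W1, W2, W4
Minimum job degree is 0, achieved by: J4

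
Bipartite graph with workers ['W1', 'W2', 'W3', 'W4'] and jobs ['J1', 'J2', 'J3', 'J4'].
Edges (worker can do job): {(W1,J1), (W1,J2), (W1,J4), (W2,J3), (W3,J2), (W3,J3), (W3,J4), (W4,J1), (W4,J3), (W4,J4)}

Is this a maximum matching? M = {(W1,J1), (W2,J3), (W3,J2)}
No, size 3 is not maximum

Proposed matching has size 3.
Maximum matching size for this graph: 4.

This is NOT maximum - can be improved to size 4.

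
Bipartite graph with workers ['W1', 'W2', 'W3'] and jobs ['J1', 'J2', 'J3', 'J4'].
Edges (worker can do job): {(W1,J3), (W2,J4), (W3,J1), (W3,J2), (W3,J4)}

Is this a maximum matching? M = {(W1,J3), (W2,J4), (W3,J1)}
Yes, size 3 is maximum

Proposed matching has size 3.
Maximum matching size for this graph: 3.

This is a maximum matching.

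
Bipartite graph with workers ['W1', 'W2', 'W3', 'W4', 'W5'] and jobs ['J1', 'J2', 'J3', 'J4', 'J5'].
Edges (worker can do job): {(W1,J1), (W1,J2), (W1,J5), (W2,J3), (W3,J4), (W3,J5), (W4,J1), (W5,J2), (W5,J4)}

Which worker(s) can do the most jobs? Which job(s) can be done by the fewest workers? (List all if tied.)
Most versatile: W1 (3 jobs); Least covered: J3 (1 workers)

Worker degrees (jobs they can do): W1:3, W2:1, W3:2, W4:1, W5:2
Job degrees (workers who can do it): J1:2, J2:2, J3:1, J4:2, J5:2

Maximum worker degree is 3, achieved by: W1
Minimum job degree is 1, achieved by: J3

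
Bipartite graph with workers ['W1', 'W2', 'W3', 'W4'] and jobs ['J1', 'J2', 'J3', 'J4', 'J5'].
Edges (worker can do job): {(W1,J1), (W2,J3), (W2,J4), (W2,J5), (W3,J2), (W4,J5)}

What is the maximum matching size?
Maximum matching size = 4

Maximum matching: {(W1,J1), (W2,J3), (W3,J2), (W4,J5)}
Size: 4

This assigns 4 workers to 4 distinct jobs.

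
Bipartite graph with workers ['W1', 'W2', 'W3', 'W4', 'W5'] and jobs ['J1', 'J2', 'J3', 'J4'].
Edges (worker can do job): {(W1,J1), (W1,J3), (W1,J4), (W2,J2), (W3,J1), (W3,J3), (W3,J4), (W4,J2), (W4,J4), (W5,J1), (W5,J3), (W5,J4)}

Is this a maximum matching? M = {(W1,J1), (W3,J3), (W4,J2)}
No, size 3 is not maximum

Proposed matching has size 3.
Maximum matching size for this graph: 4.

This is NOT maximum - can be improved to size 4.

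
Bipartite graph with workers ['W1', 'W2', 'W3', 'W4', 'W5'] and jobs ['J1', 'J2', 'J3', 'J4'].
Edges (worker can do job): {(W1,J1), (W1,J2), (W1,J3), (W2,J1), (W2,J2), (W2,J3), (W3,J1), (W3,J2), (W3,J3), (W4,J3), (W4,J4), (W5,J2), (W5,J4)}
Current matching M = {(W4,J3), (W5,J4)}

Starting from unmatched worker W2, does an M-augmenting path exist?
Yes: W2 → J2

An M-augmenting path alternates non-matching / matching edges, starting and ending at unmatched vertices.
Path: W2 → J2
(J2 is unmatched in M, so the path is augmenting.)
Flipping edges along this path would increase |M| from 2 to 3.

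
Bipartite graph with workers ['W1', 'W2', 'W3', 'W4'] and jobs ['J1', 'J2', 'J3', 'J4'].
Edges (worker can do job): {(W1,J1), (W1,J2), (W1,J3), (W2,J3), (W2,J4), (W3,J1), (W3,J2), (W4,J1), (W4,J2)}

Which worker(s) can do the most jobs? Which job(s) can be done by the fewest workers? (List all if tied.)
Most versatile: W1 (3 jobs); Least covered: J4 (1 workers)

Worker degrees (jobs they can do): W1:3, W2:2, W3:2, W4:2
Job degrees (workers who can do it): J1:3, J2:3, J3:2, J4:1

Maximum worker degree is 3, achieved by: W1
Minimum job degree is 1, achieved by: J4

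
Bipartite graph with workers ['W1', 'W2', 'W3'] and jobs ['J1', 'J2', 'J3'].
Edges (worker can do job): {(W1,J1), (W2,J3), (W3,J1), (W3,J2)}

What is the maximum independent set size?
Maximum independent set = 3

By König's theorem:
- Min vertex cover = Max matching = 3
- Max independent set = Total vertices - Min vertex cover
- Max independent set = 6 - 3 = 3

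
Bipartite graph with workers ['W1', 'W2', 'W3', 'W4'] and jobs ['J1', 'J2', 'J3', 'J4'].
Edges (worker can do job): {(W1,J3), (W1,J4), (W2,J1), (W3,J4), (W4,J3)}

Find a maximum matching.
Matching: {(W2,J1), (W3,J4), (W4,J3)}

Maximum matching (size 3):
  W2 → J1
  W3 → J4
  W4 → J3

Each worker is assigned to at most one job, and each job to at most one worker.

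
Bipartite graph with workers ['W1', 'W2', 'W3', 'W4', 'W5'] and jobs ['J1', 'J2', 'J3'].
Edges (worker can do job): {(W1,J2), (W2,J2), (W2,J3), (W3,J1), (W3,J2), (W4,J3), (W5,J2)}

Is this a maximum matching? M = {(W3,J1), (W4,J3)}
No, size 2 is not maximum

Proposed matching has size 2.
Maximum matching size for this graph: 3.

This is NOT maximum - can be improved to size 3.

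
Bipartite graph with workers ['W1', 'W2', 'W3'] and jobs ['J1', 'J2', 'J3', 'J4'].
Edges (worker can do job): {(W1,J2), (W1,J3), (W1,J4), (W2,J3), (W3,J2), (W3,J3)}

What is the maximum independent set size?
Maximum independent set = 4

By König's theorem:
- Min vertex cover = Max matching = 3
- Max independent set = Total vertices - Min vertex cover
- Max independent set = 7 - 3 = 4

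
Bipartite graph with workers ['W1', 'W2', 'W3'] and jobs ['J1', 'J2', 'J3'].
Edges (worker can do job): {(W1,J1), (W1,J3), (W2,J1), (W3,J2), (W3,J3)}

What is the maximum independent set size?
Maximum independent set = 3

By König's theorem:
- Min vertex cover = Max matching = 3
- Max independent set = Total vertices - Min vertex cover
- Max independent set = 6 - 3 = 3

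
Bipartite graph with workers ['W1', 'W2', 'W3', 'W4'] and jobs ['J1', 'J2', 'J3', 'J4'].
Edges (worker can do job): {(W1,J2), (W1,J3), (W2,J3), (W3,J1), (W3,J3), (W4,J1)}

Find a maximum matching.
Matching: {(W1,J2), (W3,J3), (W4,J1)}

Maximum matching (size 3):
  W1 → J2
  W3 → J3
  W4 → J1

Each worker is assigned to at most one job, and each job to at most one worker.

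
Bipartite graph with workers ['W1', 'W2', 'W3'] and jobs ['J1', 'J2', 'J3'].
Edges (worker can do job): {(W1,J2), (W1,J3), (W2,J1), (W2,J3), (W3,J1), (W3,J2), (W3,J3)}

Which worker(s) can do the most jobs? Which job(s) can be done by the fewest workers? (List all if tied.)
Most versatile: W3 (3 jobs); Least covered: J1, J2 (2 workers)

Worker degrees (jobs they can do): W1:2, W2:2, W3:3
Job degrees (workers who can do it): J1:2, J2:2, J3:3

Maximum worker degree is 3, achieved by: W3
Minimum job degree is 2, achieved by: J1, J2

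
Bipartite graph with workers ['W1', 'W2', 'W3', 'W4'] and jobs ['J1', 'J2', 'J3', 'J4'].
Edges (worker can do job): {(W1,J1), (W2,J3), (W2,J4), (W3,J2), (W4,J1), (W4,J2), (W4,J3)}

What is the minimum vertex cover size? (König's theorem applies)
Minimum vertex cover size = 4

By König's theorem: in bipartite graphs,
min vertex cover = max matching = 4

Maximum matching has size 4, so minimum vertex cover also has size 4.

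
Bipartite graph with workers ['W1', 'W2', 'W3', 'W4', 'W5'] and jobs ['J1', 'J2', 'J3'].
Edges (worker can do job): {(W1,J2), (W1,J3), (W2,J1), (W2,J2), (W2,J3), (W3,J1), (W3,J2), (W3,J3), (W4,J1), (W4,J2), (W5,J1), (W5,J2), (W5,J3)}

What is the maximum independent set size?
Maximum independent set = 5

By König's theorem:
- Min vertex cover = Max matching = 3
- Max independent set = Total vertices - Min vertex cover
- Max independent set = 8 - 3 = 5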